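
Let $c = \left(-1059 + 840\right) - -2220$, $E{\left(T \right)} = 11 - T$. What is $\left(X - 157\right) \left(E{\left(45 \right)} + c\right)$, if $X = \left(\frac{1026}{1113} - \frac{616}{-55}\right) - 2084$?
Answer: $- \frac{1161813889}{265} \approx -4.3842 \cdot 10^{6}$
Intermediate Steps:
$X = - \frac{3843334}{1855}$ ($X = \left(1026 \cdot \frac{1}{1113} - - \frac{56}{5}\right) - 2084 = \left(\frac{342}{371} + \frac{56}{5}\right) - 2084 = \frac{22486}{1855} - 2084 = - \frac{3843334}{1855} \approx -2071.9$)
$c = 2001$ ($c = -219 + 2220 = 2001$)
$\left(X - 157\right) \left(E{\left(45 \right)} + c\right) = \left(- \frac{3843334}{1855} - 157\right) \left(\left(11 - 45\right) + 2001\right) = \left(- \frac{3843334}{1855} + \left(-2419 + 2262\right)\right) \left(\left(11 - 45\right) + 2001\right) = \left(- \frac{3843334}{1855} - 157\right) \left(-34 + 2001\right) = \left(- \frac{4134569}{1855}\right) 1967 = - \frac{1161813889}{265}$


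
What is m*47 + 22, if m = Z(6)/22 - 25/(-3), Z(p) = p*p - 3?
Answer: 2905/6 ≈ 484.17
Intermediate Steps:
Z(p) = -3 + p**2 (Z(p) = p**2 - 3 = -3 + p**2)
m = 59/6 (m = (-3 + 6**2)/22 - 25/(-3) = (-3 + 36)*(1/22) - 25*(-1/3) = 33*(1/22) + 25/3 = 3/2 + 25/3 = 59/6 ≈ 9.8333)
m*47 + 22 = (59/6)*47 + 22 = 2773/6 + 22 = 2905/6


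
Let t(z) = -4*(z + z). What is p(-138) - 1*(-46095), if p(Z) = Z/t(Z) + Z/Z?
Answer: 368767/8 ≈ 46096.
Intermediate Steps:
t(z) = -8*z
p(Z) = 7/8 (p(Z) = Z/((-8*Z)) + Z/Z = Z*(-1/(8*Z)) + 1 = -1/8 + 1 = 7/8)
p(-138) - 1*(-46095) = 7/8 - 1*(-46095) = 7/8 + 46095 = 368767/8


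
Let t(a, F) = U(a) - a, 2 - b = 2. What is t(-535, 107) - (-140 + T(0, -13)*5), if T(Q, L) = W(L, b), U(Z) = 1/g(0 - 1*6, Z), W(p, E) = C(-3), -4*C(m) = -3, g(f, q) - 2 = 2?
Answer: 1343/2 ≈ 671.50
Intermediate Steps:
g(f, q) = 4 (g(f, q) = 2 + 2 = 4)
b = 0 (b = 2 - 1*2 = 2 - 2 = 0)
C(m) = ¾ (C(m) = -¼*(-3) = ¾)
W(p, E) = ¾
U(Z) = ¼ (U(Z) = 1/4 = ¼)
T(Q, L) = ¾
t(a, F) = ¼ - a
t(-535, 107) - (-140 + T(0, -13)*5) = (¼ - 1*(-535)) - (-140 + (¾)*5) = (¼ + 535) - (-140 + 15/4) = 2141/4 - 1*(-545/4) = 2141/4 + 545/4 = 1343/2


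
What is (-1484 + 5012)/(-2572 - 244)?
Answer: -441/352 ≈ -1.2528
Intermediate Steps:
(-1484 + 5012)/(-2572 - 244) = 3528/(-2816) = 3528*(-1/2816) = -441/352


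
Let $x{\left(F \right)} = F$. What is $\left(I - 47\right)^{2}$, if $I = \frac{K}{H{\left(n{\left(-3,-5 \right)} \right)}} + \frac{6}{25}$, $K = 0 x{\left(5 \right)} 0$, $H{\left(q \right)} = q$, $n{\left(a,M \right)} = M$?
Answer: $\frac{1366561}{625} \approx 2186.5$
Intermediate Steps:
$K = 0$ ($K = 0 \cdot 5 \cdot 0 = 0 \cdot 0 = 0$)
$I = \frac{6}{25}$ ($I = \frac{0}{-5} + \frac{6}{25} = 0 \left(- \frac{1}{5}\right) + 6 \cdot \frac{1}{25} = 0 + \frac{6}{25} = \frac{6}{25} \approx 0.24$)
$\left(I - 47\right)^{2} = \left(\frac{6}{25} - 47\right)^{2} = \left(- \frac{1169}{25}\right)^{2} = \frac{1366561}{625}$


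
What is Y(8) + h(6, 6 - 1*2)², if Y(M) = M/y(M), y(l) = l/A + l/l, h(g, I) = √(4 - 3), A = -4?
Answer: -7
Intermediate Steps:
h(g, I) = 1 (h(g, I) = √1 = 1)
y(l) = 1 - l/4 (y(l) = l/(-4) + l/l = l*(-¼) + 1 = -l/4 + 1 = 1 - l/4)
Y(M) = M/(1 - M/4)
Y(8) + h(6, 6 - 1*2)² = 4*8/(4 - 1*8) + 1² = 4*8/(4 - 8) + 1 = 4*8/(-4) + 1 = 4*8*(-¼) + 1 = -8 + 1 = -7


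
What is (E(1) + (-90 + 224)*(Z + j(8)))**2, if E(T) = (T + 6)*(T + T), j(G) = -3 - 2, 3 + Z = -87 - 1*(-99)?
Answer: 302500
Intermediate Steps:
Z = 9 (Z = -3 + (-87 - 1*(-99)) = -3 + (-87 + 99) = -3 + 12 = 9)
j(G) = -5
E(T) = 2*T*(6 + T) (E(T) = (6 + T)*(2*T) = 2*T*(6 + T))
(E(1) + (-90 + 224)*(Z + j(8)))**2 = (2*1*(6 + 1) + (-90 + 224)*(9 - 5))**2 = (2*1*7 + 134*4)**2 = (14 + 536)**2 = 550**2 = 302500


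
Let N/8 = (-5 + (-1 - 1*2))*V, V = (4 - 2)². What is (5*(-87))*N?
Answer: 111360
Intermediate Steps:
V = 4 (V = 2² = 4)
N = -256 (N = 8*((-5 + (-1 - 1*2))*4) = 8*((-5 + (-1 - 2))*4) = 8*((-5 - 3)*4) = 8*(-8*4) = 8*(-32) = -256)
(5*(-87))*N = (5*(-87))*(-256) = -435*(-256) = 111360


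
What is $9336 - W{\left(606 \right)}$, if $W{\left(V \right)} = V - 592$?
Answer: $9322$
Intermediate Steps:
$W{\left(V \right)} = -592 + V$
$9336 - W{\left(606 \right)} = 9336 - \left(-592 + 606\right) = 9336 - 14 = 9322$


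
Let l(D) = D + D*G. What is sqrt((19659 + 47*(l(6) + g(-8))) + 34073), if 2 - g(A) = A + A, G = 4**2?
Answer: 2*sqrt(14843) ≈ 243.66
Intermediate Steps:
G = 16
l(D) = 17*D (l(D) = D + D*16 = D + 16*D = 17*D)
g(A) = 2 - 2*A (g(A) = 2 - (A + A) = 2 - 2*A)
sqrt((19659 + 47*(l(6) + g(-8))) + 34073) = sqrt((19659 + 47*(17*6 + (2 - 2*(-8)))) + 34073) = sqrt((19659 + 47*(102 + (2 + 16))) + 34073) = sqrt((19659 + 47*(102 + 18)) + 34073) = sqrt((19659 + 47*120) + 34073) = sqrt((19659 + 5640) + 34073) = sqrt(25299 + 34073) = sqrt(59372) = 2*sqrt(14843)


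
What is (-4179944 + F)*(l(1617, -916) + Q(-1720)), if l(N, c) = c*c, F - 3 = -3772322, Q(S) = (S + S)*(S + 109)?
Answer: -50742563167648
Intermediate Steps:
Q(S) = 2*S*(109 + S) (Q(S) = (2*S)*(109 + S) = 2*S*(109 + S))
F = -3772319 (F = 3 - 3772322 = -3772319)
l(N, c) = c**2
(-4179944 + F)*(l(1617, -916) + Q(-1720)) = (-4179944 - 3772319)*((-916)**2 + 2*(-1720)*(109 - 1720)) = -7952263*(839056 + 2*(-1720)*(-1611)) = -7952263*(839056 + 5541840) = -7952263*6380896 = -50742563167648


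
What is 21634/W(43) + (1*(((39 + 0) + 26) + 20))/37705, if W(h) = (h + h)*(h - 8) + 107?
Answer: 163194983/23505297 ≈ 6.9429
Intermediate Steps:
W(h) = 107 + 2*h*(-8 + h) (W(h) = (2*h)*(-8 + h) + 107 = 2*h*(-8 + h) + 107 = 107 + 2*h*(-8 + h))
21634/W(43) + (1*(((39 + 0) + 26) + 20))/37705 = 21634/(107 - 16*43 + 2*43**2) + (1*(((39 + 0) + 26) + 20))/37705 = 21634/(107 - 688 + 2*1849) + (1*((39 + 26) + 20))*(1/37705) = 21634/(107 - 688 + 3698) + (1*(65 + 20))*(1/37705) = 21634/3117 + (1*85)*(1/37705) = 21634*(1/3117) + 85*(1/37705) = 21634/3117 + 17/7541 = 163194983/23505297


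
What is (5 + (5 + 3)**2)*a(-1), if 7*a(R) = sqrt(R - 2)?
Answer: 69*I*sqrt(3)/7 ≈ 17.073*I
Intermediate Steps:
a(R) = sqrt(-2 + R)/7 (a(R) = sqrt(R - 2)/7 = sqrt(-2 + R)/7)
(5 + (5 + 3)**2)*a(-1) = (5 + (5 + 3)**2)*(sqrt(-2 - 1)/7) = (5 + 8**2)*(sqrt(-3)/7) = (5 + 64)*((I*sqrt(3))/7) = 69*(I*sqrt(3)/7) = 69*I*sqrt(3)/7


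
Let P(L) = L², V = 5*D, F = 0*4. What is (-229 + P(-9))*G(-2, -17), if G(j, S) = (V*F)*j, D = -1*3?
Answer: 0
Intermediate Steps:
D = -3
F = 0
V = -15 (V = 5*(-3) = -15)
G(j, S) = 0 (G(j, S) = (-15*0)*j = 0*j = 0)
(-229 + P(-9))*G(-2, -17) = (-229 + (-9)²)*0 = (-229 + 81)*0 = -148*0 = 0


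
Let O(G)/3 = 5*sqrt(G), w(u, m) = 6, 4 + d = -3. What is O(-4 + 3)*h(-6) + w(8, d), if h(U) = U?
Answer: 6 - 90*I ≈ 6.0 - 90.0*I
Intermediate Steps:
d = -7 (d = -4 - 3 = -7)
O(G) = 15*sqrt(G) (O(G) = 3*(5*sqrt(G)) = 15*sqrt(G))
O(-4 + 3)*h(-6) + w(8, d) = (15*sqrt(-4 + 3))*(-6) + 6 = (15*sqrt(-1))*(-6) + 6 = (15*I)*(-6) + 6 = -90*I + 6 = 6 - 90*I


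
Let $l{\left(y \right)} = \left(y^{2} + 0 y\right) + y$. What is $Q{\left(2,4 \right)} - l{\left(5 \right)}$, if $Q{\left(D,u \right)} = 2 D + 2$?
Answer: $-24$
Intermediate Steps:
$Q{\left(D,u \right)} = 2 + 2 D$
$l{\left(y \right)} = y + y^{2}$ ($l{\left(y \right)} = \left(y^{2} + 0\right) + y = y^{2} + y = y + y^{2}$)
$Q{\left(2,4 \right)} - l{\left(5 \right)} = \left(2 + 2 \cdot 2\right) - 5 \left(1 + 5\right) = \left(2 + 4\right) - 5 \cdot 6 = 6 - 30 = -24$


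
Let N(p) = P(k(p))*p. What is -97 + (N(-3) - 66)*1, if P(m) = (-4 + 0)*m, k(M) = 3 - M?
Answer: -91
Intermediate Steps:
P(m) = -4*m
N(p) = p*(-12 + 4*p) (N(p) = (-4*(3 - p))*p = (-12 + 4*p)*p = p*(-12 + 4*p))
-97 + (N(-3) - 66)*1 = -97 + (4*(-3)*(-3 - 3) - 66)*1 = -97 + (4*(-3)*(-6) - 66)*1 = -97 + (72 - 66)*1 = -97 + 6*1 = -97 + 6 = -91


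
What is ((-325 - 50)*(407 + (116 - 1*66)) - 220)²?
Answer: 29444844025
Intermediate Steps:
((-325 - 50)*(407 + (116 - 1*66)) - 220)² = (-375*(407 + (116 - 66)) - 220)² = (-375*(407 + 50) - 220)² = (-375*457 - 220)² = (-171375 - 220)² = (-171595)² = 29444844025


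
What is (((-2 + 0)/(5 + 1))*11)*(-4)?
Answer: 44/3 ≈ 14.667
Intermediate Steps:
(((-2 + 0)/(5 + 1))*11)*(-4) = (-2/6*11)*(-4) = (-2*1/6*11)*(-4) = -1/3*11*(-4) = -11/3*(-4) = 44/3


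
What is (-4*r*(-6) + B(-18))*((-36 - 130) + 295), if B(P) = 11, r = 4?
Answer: 13803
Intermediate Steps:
(-4*r*(-6) + B(-18))*((-36 - 130) + 295) = (-4*4*(-6) + 11)*((-36 - 130) + 295) = (-16*(-6) + 11)*(-166 + 295) = (96 + 11)*129 = 107*129 = 13803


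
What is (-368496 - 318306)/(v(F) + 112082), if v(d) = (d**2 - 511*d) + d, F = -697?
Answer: -228934/317787 ≈ -0.72040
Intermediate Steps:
v(d) = d**2 - 510*d
(-368496 - 318306)/(v(F) + 112082) = (-368496 - 318306)/(-697*(-510 - 697) + 112082) = -686802/(-697*(-1207) + 112082) = -686802/(841279 + 112082) = -686802/953361 = -686802*1/953361 = -228934/317787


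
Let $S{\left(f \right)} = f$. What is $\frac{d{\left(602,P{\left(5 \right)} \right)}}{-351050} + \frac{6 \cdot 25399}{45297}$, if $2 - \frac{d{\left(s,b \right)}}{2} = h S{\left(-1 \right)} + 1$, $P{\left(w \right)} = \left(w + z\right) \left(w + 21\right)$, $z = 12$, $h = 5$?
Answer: $\frac{181963844}{54086775} \approx 3.3643$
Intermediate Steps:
$P{\left(w \right)} = \left(12 + w\right) \left(21 + w\right)$ ($P{\left(w \right)} = \left(w + 12\right) \left(w + 21\right) = \left(12 + w\right) \left(21 + w\right)$)
$d{\left(s,b \right)} = 12$ ($d{\left(s,b \right)} = 4 - 2 \left(5 \left(-1\right) + 1\right) = 4 - 2 \left(-5 + 1\right) = 4 - -8 = 4 + 8 = 12$)
$\frac{d{\left(602,P{\left(5 \right)} \right)}}{-351050} + \frac{6 \cdot 25399}{45297} = \frac{12}{-351050} + \frac{6 \cdot 25399}{45297} = 12 \left(- \frac{1}{351050}\right) + 152394 \cdot \frac{1}{45297} = - \frac{6}{175525} + \frac{50798}{15099} = \frac{181963844}{54086775}$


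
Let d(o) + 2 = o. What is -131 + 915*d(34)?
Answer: 29149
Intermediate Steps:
d(o) = -2 + o
-131 + 915*d(34) = -131 + 915*(-2 + 34) = -131 + 915*32 = -131 + 29280 = 29149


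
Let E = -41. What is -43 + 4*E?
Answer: -207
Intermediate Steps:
-43 + 4*E = -43 + 4*(-41) = -43 - 164 = -207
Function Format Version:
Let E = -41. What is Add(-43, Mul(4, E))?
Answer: -207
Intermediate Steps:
Add(-43, Mul(4, E)) = Add(-43, Mul(4, -41)) = Add(-43, -164) = -207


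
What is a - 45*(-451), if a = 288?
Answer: 20583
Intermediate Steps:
a - 45*(-451) = 288 - 45*(-451) = 288 + 20295 = 20583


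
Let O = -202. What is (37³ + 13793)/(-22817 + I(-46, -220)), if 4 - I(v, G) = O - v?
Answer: -64446/22657 ≈ -2.8444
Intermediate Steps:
I(v, G) = 206 + v (I(v, G) = 4 - (-202 - v) = 4 + (202 + v) = 206 + v)
(37³ + 13793)/(-22817 + I(-46, -220)) = (37³ + 13793)/(-22817 + (206 - 46)) = (50653 + 13793)/(-22817 + 160) = 64446/(-22657) = 64446*(-1/22657) = -64446/22657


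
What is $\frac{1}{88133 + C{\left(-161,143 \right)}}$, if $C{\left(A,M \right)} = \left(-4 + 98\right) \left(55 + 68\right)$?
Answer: $\frac{1}{99695} \approx 1.0031 \cdot 10^{-5}$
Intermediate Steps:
$C{\left(A,M \right)} = 11562$ ($C{\left(A,M \right)} = 94 \cdot 123 = 11562$)
$\frac{1}{88133 + C{\left(-161,143 \right)}} = \frac{1}{88133 + 11562} = \frac{1}{99695}$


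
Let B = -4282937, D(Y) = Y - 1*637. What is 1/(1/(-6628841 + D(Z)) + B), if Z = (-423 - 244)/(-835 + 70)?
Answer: -5071550003/21721129155199576 ≈ -2.3348e-7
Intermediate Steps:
Z = 667/765 (Z = -667/(-765) = -667*(-1/765) = 667/765 ≈ 0.87190)
D(Y) = -637 + Y (D(Y) = Y - 637 = -637 + Y)
1/(1/(-6628841 + D(Z)) + B) = 1/(1/(-6628841 + (-637 + 667/765)) - 4282937) = 1/(1/(-6628841 - 486638/765) - 4282937) = 1/(1/(-5071550003/765) - 4282937) = 1/(-765/5071550003 - 4282937) = 1/(-21721129155199576/5071550003) = -5071550003/21721129155199576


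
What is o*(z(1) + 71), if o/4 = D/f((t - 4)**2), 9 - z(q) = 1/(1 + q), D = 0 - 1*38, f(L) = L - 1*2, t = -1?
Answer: -12084/23 ≈ -525.39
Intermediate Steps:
f(L) = -2 + L (f(L) = L - 2 = -2 + L)
D = -38 (D = 0 - 38 = -38)
z(q) = 9 - 1/(1 + q)
o = -152/23 (o = 4*(-38/(-2 + (-1 - 4)**2)) = 4*(-38/(-2 + (-5)**2)) = 4*(-38/(-2 + 25)) = 4*(-38/23) = -152/23 ≈ -6.6087)
o*(z(1) + 71) = -152*((8 + 9*1)/(1 + 1) + 71)/23 = -152*((8 + 9)/2 + 71)/23 = -152*((1/2)*17 + 71)/23 = -152*(17/2 + 71)/23 = -152/23*159/2 = -12084/23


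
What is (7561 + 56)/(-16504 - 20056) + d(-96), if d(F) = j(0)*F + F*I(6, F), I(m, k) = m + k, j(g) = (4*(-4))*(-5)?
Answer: 35089983/36560 ≈ 959.79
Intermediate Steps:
j(g) = 80 (j(g) = -16*(-5) = 80)
I(m, k) = k + m
d(F) = 80*F + F*(6 + F) (d(F) = 80*F + F*(F + 6) = 80*F + F*(6 + F))
(7561 + 56)/(-16504 - 20056) + d(-96) = (7561 + 56)/(-16504 - 20056) - 96*(86 - 96) = 7617/(-36560) - 96*(-10) = 7617*(-1/36560) + 960 = -7617/36560 + 960 = 35089983/36560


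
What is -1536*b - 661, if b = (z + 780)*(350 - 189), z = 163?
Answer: -233200789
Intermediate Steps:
b = 151823 (b = (163 + 780)*(350 - 189) = 943*161 = 151823)
-1536*b - 661 = -1536*151823 - 661 = -233200128 - 661 = -233200789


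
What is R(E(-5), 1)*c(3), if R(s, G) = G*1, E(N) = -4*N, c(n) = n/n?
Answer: 1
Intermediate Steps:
c(n) = 1
R(s, G) = G
R(E(-5), 1)*c(3) = 1*1 = 1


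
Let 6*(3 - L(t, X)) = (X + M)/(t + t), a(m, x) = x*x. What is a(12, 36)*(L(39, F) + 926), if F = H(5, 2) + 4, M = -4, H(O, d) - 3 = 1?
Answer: 15651648/13 ≈ 1.2040e+6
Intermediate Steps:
H(O, d) = 4 (H(O, d) = 3 + 1 = 4)
F = 8 (F = 4 + 4 = 8)
a(m, x) = x²
L(t, X) = 3 - (-4 + X)/(12*t) (L(t, X) = 3 - (X - 4)/(6*(t + t)) = 3 - (-4 + X)/(6*(2*t)) = 3 - (-4 + X)*1/(2*t)/6 = 3 - (-4 + X)/(12*t))
a(12, 36)*(L(39, F) + 926) = 36²*((1/12)*(4 - 1*8 + 36*39)/39 + 926) = 1296*((1/12)*(1/39)*(4 - 8 + 1404) + 926) = 1296*((1/12)*(1/39)*1400 + 926) = 1296*(350/117 + 926) = 1296*(108692/117) = 15651648/13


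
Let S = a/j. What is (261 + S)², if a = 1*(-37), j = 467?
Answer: 14847422500/218089 ≈ 68080.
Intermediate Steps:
a = -37
S = -37/467 ≈ -0.079229
(261 + S)² = (261 - 37/467)² = (121850/467)² = 14847422500/218089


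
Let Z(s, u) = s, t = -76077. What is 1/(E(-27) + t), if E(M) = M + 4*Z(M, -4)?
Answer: -1/76212 ≈ -1.3121e-5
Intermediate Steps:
E(M) = 5*M (E(M) = M + 4*M = 5*M)
1/(E(-27) + t) = 1/(5*(-27) - 76077) = 1/(-135 - 76077) = 1/(-76212) = -1/76212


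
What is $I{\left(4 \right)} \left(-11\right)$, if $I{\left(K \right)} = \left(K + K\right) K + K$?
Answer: $-396$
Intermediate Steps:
$I{\left(K \right)} = K + 2 K^{2}$ ($I{\left(K \right)} = 2 K K + K = 2 K^{2} + K = K + 2 K^{2}$)
$I{\left(4 \right)} \left(-11\right) = 4 \left(1 + 2 \cdot 4\right) \left(-11\right) = 4 \left(1 + 8\right) \left(-11\right) = 4 \cdot 9 \left(-11\right) = 36 \left(-11\right) = -396$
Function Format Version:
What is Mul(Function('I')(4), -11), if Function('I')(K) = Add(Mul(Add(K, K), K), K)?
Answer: -396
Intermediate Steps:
Function('I')(K) = Add(K, Mul(2, Pow(K, 2))) (Function('I')(K) = Add(Mul(Mul(2, K), K), K) = Add(Mul(2, Pow(K, 2)), K) = Add(K, Mul(2, Pow(K, 2))))
Mul(Function('I')(4), -11) = Mul(Mul(4, Add(1, Mul(2, 4))), -11) = Mul(Mul(4, Add(1, 8)), -11) = Mul(Mul(4, 9), -11) = Mul(36, -11) = -396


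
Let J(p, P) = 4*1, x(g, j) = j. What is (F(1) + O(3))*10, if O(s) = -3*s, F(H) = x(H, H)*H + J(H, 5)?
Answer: -40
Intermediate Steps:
J(p, P) = 4
F(H) = 4 + H² (F(H) = H*H + 4 = H² + 4 = 4 + H²)
(F(1) + O(3))*10 = ((4 + 1²) - 3*3)*10 = ((4 + 1) - 9)*10 = (5 - 9)*10 = -4*10 = -40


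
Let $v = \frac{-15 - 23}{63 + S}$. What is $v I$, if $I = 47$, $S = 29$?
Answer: $- \frac{893}{46} \approx -19.413$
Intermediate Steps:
$v = - \frac{19}{46}$ ($v = \frac{-15 - 23}{63 + 29} = - \frac{38}{92} = \left(-38\right) \frac{1}{92} = - \frac{19}{46} \approx -0.41304$)
$v I = \left(- \frac{19}{46}\right) 47 = - \frac{893}{46}$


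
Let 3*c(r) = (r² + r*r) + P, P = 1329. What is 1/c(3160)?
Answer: 3/19972529 ≈ 1.5021e-7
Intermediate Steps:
c(r) = 443 + 2*r²/3 (c(r) = ((r² + r*r) + 1329)/3 = ((r² + r²) + 1329)/3 = (2*r² + 1329)/3 = (1329 + 2*r²)/3 = 443 + 2*r²/3)
1/c(3160) = 1/(443 + (⅔)*3160²) = 1/(443 + (⅔)*9985600) = 1/(443 + 19971200/3) = 1/(19972529/3) = 3/19972529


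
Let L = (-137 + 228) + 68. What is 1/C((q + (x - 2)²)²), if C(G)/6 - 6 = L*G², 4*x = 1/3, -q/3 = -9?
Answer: 23887872/20173696605956405 ≈ 1.1841e-9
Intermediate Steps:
q = 27 (q = -3*(-9) = 27)
x = 1/12 (x = (¼)/3 = (¼)*(⅓) = 1/12 ≈ 0.083333)
L = 159 (L = 91 + 68 = 159)
C(G) = 36 + 954*G² (C(G) = 36 + 6*(159*G²) = 36 + 954*G²)
1/C((q + (x - 2)²)²) = 1/(36 + 954*((27 + (1/12 - 2)²)²)²) = 1/(36 + 954*((27 + (-23/12)²)²)²) = 1/(36 + 954*((27 + 529/144)²)²) = 1/(36 + 954*((4417/144)²)²) = 1/(36 + 954*(19509889/20736)²) = 1/(36 + 954*(380635768792321/429981696)) = 1/(36 + 20173695745993013/23887872) = 1/(20173696605956405/23887872) = 23887872/20173696605956405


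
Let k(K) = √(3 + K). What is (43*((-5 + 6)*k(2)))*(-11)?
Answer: -473*√5 ≈ -1057.7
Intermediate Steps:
(43*((-5 + 6)*k(2)))*(-11) = (43*((-5 + 6)*√(3 + 2)))*(-11) = (43*(1*√5))*(-11) = (43*√5)*(-11) = -473*√5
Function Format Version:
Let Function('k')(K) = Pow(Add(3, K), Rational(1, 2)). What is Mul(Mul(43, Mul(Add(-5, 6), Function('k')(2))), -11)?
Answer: Mul(-473, Pow(5, Rational(1, 2))) ≈ -1057.7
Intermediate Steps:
Mul(Mul(43, Mul(Add(-5, 6), Function('k')(2))), -11) = Mul(Mul(43, Mul(Add(-5, 6), Pow(Add(3, 2), Rational(1, 2)))), -11) = Mul(Mul(43, Mul(1, Pow(5, Rational(1, 2)))), -11) = Mul(Mul(43, Pow(5, Rational(1, 2))), -11) = Mul(-473, Pow(5, Rational(1, 2)))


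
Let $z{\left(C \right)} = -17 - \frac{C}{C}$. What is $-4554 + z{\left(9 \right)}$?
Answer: $-4572$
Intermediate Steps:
$z{\left(C \right)} = -18$ ($z{\left(C \right)} = -17 - 1 = -18$)
$-4554 + z{\left(9 \right)} = -4554 - 18 = -4572$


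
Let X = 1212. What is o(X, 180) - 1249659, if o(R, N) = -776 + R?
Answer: -1249223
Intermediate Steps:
o(X, 180) - 1249659 = (-776 + 1212) - 1249659 = 436 - 1249659 = -1249223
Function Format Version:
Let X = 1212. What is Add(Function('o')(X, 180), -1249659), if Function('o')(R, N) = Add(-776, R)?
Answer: -1249223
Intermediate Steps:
Add(Function('o')(X, 180), -1249659) = Add(Add(-776, 1212), -1249659) = Add(436, -1249659) = -1249223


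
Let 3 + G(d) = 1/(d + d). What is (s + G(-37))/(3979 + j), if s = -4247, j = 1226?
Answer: -314501/385170 ≈ -0.81653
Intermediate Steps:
G(d) = -3 + 1/(2*d) (G(d) = -3 + 1/(d + d) = -3 + 1/(2*d))
(s + G(-37))/(3979 + j) = (-4247 + (-3 + (1/2)/(-37)))/(3979 + 1226) = (-4247 + (-3 + (1/2)*(-1/37)))/5205 = (-4247 + (-3 - 1/74))*(1/5205) = (-4247 - 223/74)*(1/5205) = -314501/74*1/5205 = -314501/385170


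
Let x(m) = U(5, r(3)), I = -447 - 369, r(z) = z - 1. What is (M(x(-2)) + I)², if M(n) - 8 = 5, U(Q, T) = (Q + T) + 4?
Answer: 644809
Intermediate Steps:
r(z) = -1 + z
I = -816
U(Q, T) = 4 + Q + T
x(m) = 11 (x(m) = 4 + 5 + (-1 + 3) = 4 + 5 + 2 = 11)
M(n) = 13 (M(n) = 8 + 5 = 13)
(M(x(-2)) + I)² = (13 - 816)² = (-803)² = 644809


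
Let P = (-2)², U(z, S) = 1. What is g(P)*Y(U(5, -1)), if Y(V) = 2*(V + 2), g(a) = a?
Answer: 24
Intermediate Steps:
P = 4
Y(V) = 4 + 2*V (Y(V) = 2*(2 + V) = 4 + 2*V)
g(P)*Y(U(5, -1)) = 4*(4 + 2*1) = 4*(4 + 2) = 4*6 = 24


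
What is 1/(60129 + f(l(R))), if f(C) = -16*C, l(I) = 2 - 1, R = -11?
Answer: 1/60113 ≈ 1.6635e-5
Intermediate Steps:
l(I) = 1
1/(60129 + f(l(R))) = 1/(60129 - 16*1) = 1/(60129 - 16) = 1/60113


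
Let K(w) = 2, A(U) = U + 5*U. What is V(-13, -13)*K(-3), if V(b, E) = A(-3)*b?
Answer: 468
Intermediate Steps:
A(U) = 6*U
V(b, E) = -18*b (V(b, E) = (6*(-3))*b = -18*b)
V(-13, -13)*K(-3) = -18*(-13)*2 = 234*2 = 468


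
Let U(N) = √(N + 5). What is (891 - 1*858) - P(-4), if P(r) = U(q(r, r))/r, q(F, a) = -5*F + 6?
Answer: 33 + √31/4 ≈ 34.392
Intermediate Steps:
q(F, a) = 6 - 5*F
U(N) = √(5 + N)
P(r) = √(11 - 5*r)/r (P(r) = √(5 + (6 - 5*r))/r = √(11 - 5*r)/r)
(891 - 1*858) - P(-4) = (891 - 1*858) - √(11 - 5*(-4))/(-4) = (891 - 858) - (-1)*√(11 + 20)/4 = 33 - (-1)*√31/4 = 33 + √31/4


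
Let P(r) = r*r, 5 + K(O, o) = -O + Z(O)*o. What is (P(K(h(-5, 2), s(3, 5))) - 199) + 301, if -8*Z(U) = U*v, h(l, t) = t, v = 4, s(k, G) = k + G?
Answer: 327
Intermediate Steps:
s(k, G) = G + k
Z(U) = -U/2 (Z(U) = -U*4/8 = -U/2)
K(O, o) = -5 - O - O*o/2 (K(O, o) = -5 + (-O + (-O/2)*o) = -5 + (-O - O*o/2) = -5 - O - O*o/2)
P(r) = r²
(P(K(h(-5, 2), s(3, 5))) - 199) + 301 = ((-5 - 1*2 - ½*2*(5 + 3))² - 199) + 301 = ((-5 - 2 - ½*2*8)² - 199) + 301 = ((-5 - 2 - 8)² - 199) + 301 = ((-15)² - 199) + 301 = (225 - 199) + 301 = 26 + 301 = 327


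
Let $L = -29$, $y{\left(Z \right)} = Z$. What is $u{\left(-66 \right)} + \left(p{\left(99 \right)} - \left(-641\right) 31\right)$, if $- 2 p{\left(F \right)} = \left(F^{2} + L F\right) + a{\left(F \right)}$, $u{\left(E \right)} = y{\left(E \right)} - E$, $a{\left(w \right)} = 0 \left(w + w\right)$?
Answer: $16406$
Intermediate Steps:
$a{\left(w \right)} = 0$ ($a{\left(w \right)} = 0 \cdot 2 w = 0$)
$u{\left(E \right)} = 0$ ($u{\left(E \right)} = E - E = 0$)
$p{\left(F \right)} = - \frac{F^{2}}{2} + \frac{29 F}{2}$ ($p{\left(F \right)} = - \frac{\left(F^{2} - 29 F\right) + 0}{2} = - \frac{F^{2} - 29 F}{2} = - \frac{F^{2}}{2} + \frac{29 F}{2}$)
$u{\left(-66 \right)} + \left(p{\left(99 \right)} - \left(-641\right) 31\right) = 0 + \left(\frac{1}{2} \cdot 99 \left(29 - 99\right) - \left(-641\right) 31\right) = 0 + \left(\frac{1}{2} \cdot 99 \left(29 - 99\right) - -19871\right) = 0 + \left(\frac{1}{2} \cdot 99 \left(-70\right) + 19871\right) = 0 + \left(-3465 + 19871\right) = 0 + 16406 = 16406$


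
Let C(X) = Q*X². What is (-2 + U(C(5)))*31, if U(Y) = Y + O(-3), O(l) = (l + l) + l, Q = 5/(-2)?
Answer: -4557/2 ≈ -2278.5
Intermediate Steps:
Q = -5/2 (Q = 5*(-½) = -5/2 ≈ -2.5000)
O(l) = 3*l (O(l) = 2*l + l = 3*l)
C(X) = -5*X²/2
U(Y) = -9 + Y (U(Y) = Y + 3*(-3) = Y - 9 = -9 + Y)
(-2 + U(C(5)))*31 = (-2 + (-9 - 5/2*5²))*31 = (-2 + (-9 - 5/2*25))*31 = (-2 + (-9 - 125/2))*31 = (-2 - 143/2)*31 = -147/2*31 = -4557/2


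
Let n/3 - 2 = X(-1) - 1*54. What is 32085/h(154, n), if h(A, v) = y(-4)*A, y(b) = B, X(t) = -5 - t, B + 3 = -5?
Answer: -32085/1232 ≈ -26.043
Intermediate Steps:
B = -8 (B = -3 - 5 = -8)
y(b) = -8
n = -168 (n = 6 + 3*((-5 - 1*(-1)) - 1*54) = 6 + 3*((-5 + 1) - 54) = 6 + 3*(-4 - 54) = 6 + 3*(-58) = 6 - 174 = -168)
h(A, v) = -8*A
32085/h(154, n) = 32085/((-8*154)) = 32085/(-1232) = 32085*(-1/1232) = -32085/1232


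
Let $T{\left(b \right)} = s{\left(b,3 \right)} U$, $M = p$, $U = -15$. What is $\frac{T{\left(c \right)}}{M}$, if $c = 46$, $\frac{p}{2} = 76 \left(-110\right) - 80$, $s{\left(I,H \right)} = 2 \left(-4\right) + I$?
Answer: $\frac{57}{1688} \approx 0.033768$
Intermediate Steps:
$s{\left(I,H \right)} = -8 + I$
$p = -16880$ ($p = 2 \left(76 \left(-110\right) - 80\right) = 2 \left(-8360 - 80\right) = 2 \left(-8440\right) = -16880$)
$M = -16880$
$T{\left(b \right)} = 120 - 15 b$ ($T{\left(b \right)} = \left(-8 + b\right) \left(-15\right) = 120 - 15 b$)
$\frac{T{\left(c \right)}}{M} = \frac{120 - 690}{-16880} = \left(120 - 690\right) \left(- \frac{1}{16880}\right) = \left(-570\right) \left(- \frac{1}{16880}\right) = \frac{57}{1688}$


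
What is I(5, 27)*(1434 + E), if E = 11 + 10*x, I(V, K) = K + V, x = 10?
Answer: 49440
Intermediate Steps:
E = 111 (E = 11 + 10*10 = 11 + 100 = 111)
I(5, 27)*(1434 + E) = (27 + 5)*(1434 + 111) = 32*1545 = 49440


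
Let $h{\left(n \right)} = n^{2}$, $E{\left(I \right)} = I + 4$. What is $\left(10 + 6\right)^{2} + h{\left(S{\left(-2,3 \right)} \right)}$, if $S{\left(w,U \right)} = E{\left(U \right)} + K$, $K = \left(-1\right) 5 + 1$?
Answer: $265$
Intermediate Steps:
$E{\left(I \right)} = 4 + I$
$K = -4$ ($K = -5 + 1 = -4$)
$S{\left(w,U \right)} = U$ ($S{\left(w,U \right)} = \left(4 + U\right) - 4 = U$)
$\left(10 + 6\right)^{2} + h{\left(S{\left(-2,3 \right)} \right)} = \left(10 + 6\right)^{2} + 3^{2} = 16^{2} + 9 = 256 + 9 = 265$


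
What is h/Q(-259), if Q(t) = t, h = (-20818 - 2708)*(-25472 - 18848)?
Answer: -1042672320/259 ≈ -4.0258e+6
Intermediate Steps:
h = 1042672320 (h = -23526*(-44320) = 1042672320)
h/Q(-259) = 1042672320/(-259) = 1042672320*(-1/259) = -1042672320/259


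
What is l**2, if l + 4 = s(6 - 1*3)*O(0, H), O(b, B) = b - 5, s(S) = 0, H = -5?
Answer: 16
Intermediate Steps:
O(b, B) = -5 + b
l = -4 (l = -4 + 0*(-5 + 0) = -4 + 0*(-5) = -4 + 0 = -4)
l**2 = (-4)**2 = 16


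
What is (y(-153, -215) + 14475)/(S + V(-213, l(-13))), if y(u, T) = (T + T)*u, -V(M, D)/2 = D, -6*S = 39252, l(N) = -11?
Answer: -16053/1304 ≈ -12.311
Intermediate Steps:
S = -6542 (S = -1/6*39252 = -6542)
V(M, D) = -2*D
y(u, T) = 2*T*u (y(u, T) = (2*T)*u = 2*T*u)
(y(-153, -215) + 14475)/(S + V(-213, l(-13))) = (2*(-215)*(-153) + 14475)/(-6542 - 2*(-11)) = (65790 + 14475)/(-6542 + 22) = 80265/(-6520) = 80265*(-1/6520) = -16053/1304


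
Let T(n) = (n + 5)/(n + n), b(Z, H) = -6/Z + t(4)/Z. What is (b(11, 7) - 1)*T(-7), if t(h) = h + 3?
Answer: -10/77 ≈ -0.12987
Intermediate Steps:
t(h) = 3 + h
b(Z, H) = 1/Z (b(Z, H) = -6/Z + (3 + 4)/Z = -6/Z + 7/Z = 1/Z)
T(n) = (5 + n)/(2*n) (T(n) = (5 + n)/((2*n)) = (5 + n)*(1/(2*n)) = (5 + n)/(2*n))
(b(11, 7) - 1)*T(-7) = (1/11 - 1)*((½)*(5 - 7)/(-7)) = (1/11 - 1)*((½)*(-⅐)*(-2)) = -10/11*⅐ = -10/77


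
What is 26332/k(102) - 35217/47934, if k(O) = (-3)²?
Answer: 140209015/47934 ≈ 2925.0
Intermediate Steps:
k(O) = 9
26332/k(102) - 35217/47934 = 26332/9 - 35217/47934 = 26332*(⅑) - 35217*1/47934 = 26332/9 - 3913/5326 = 140209015/47934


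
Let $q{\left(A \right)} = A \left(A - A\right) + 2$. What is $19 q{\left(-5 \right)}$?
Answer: $38$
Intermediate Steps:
$q{\left(A \right)} = 2$ ($q{\left(A \right)} = A 0 + 2 = 0 + 2 = 2$)
$19 q{\left(-5 \right)} = 19 \cdot 2 = 38$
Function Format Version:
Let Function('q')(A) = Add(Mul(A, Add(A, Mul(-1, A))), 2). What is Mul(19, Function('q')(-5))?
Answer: 38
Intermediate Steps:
Function('q')(A) = 2 (Function('q')(A) = Add(Mul(A, 0), 2) = Add(0, 2) = 2)
Mul(19, Function('q')(-5)) = Mul(19, 2) = 38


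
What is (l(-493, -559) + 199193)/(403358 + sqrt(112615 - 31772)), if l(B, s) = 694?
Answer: 80626020546/162697595321 - 199887*sqrt(80843)/162697595321 ≈ 0.49521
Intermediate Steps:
(l(-493, -559) + 199193)/(403358 + sqrt(112615 - 31772)) = (694 + 199193)/(403358 + sqrt(112615 - 31772)) = 199887/(403358 + sqrt(80843))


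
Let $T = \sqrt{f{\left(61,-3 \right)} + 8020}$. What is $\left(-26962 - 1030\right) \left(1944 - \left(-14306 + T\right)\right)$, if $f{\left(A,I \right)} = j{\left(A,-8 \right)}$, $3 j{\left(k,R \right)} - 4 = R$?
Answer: $-454870000 + \frac{55984 \sqrt{18042}}{3} \approx -4.5236 \cdot 10^{8}$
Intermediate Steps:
$j{\left(k,R \right)} = \frac{4}{3} + \frac{R}{3}$
$f{\left(A,I \right)} = - \frac{4}{3}$ ($f{\left(A,I \right)} = \frac{4}{3} + \frac{1}{3} \left(-8\right) = \frac{4}{3} - \frac{8}{3} = - \frac{4}{3}$)
$T = \frac{2 \sqrt{18042}}{3}$ ($T = \sqrt{- \frac{4}{3} + 8020} = \sqrt{\frac{24056}{3}} = \frac{2 \sqrt{18042}}{3} \approx 89.547$)
$\left(-26962 - 1030\right) \left(1944 - \left(-14306 + T\right)\right) = \left(-26962 - 1030\right) \left(1944 + \left(14306 - \frac{2 \sqrt{18042}}{3}\right)\right) = - 27992 \left(1944 + \left(14306 - \frac{2 \sqrt{18042}}{3}\right)\right) = - 27992 \left(16250 - \frac{2 \sqrt{18042}}{3}\right) = -454870000 + \frac{55984 \sqrt{18042}}{3}$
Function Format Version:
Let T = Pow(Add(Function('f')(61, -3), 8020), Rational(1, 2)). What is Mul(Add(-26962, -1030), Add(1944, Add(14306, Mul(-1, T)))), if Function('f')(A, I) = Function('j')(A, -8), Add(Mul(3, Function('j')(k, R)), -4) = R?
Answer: Add(-454870000, Mul(Rational(55984, 3), Pow(18042, Rational(1, 2)))) ≈ -4.5236e+8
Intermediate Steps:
Function('j')(k, R) = Add(Rational(4, 3), Mul(Rational(1, 3), R))
Function('f')(A, I) = Rational(-4, 3) (Function('f')(A, I) = Add(Rational(4, 3), Mul(Rational(1, 3), -8)) = Add(Rational(4, 3), Rational(-8, 3)) = Rational(-4, 3))
T = Mul(Rational(2, 3), Pow(18042, Rational(1, 2))) (T = Pow(Add(Rational(-4, 3), 8020), Rational(1, 2)) = Pow(Rational(24056, 3), Rational(1, 2)) = Mul(Rational(2, 3), Pow(18042, Rational(1, 2))) ≈ 89.547)
Mul(Add(-26962, -1030), Add(1944, Add(14306, Mul(-1, T)))) = Mul(Add(-26962, -1030), Add(1944, Add(14306, Mul(-1, Mul(Rational(2, 3), Pow(18042, Rational(1, 2))))))) = Mul(-27992, Add(1944, Add(14306, Mul(Rational(-2, 3), Pow(18042, Rational(1, 2)))))) = Mul(-27992, Add(16250, Mul(Rational(-2, 3), Pow(18042, Rational(1, 2))))) = Add(-454870000, Mul(Rational(55984, 3), Pow(18042, Rational(1, 2))))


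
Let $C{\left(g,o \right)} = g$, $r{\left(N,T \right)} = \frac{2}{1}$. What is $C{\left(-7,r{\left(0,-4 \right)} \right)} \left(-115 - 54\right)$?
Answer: $1183$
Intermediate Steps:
$r{\left(N,T \right)} = 2$ ($r{\left(N,T \right)} = 2 \cdot 1 = 2$)
$C{\left(-7,r{\left(0,-4 \right)} \right)} \left(-115 - 54\right) = - 7 \left(-115 - 54\right) = \left(-7\right) \left(-169\right) = 1183$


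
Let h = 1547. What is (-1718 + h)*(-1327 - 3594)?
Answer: 841491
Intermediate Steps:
(-1718 + h)*(-1327 - 3594) = (-1718 + 1547)*(-1327 - 3594) = -171*(-4921) = 841491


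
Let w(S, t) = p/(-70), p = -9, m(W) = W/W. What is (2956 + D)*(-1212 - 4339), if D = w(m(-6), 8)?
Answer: -164094697/10 ≈ -1.6409e+7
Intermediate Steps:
m(W) = 1
w(S, t) = 9/70 (w(S, t) = -9/(-70) = -9*(-1/70) = 9/70)
D = 9/70 ≈ 0.12857
(2956 + D)*(-1212 - 4339) = (2956 + 9/70)*(-1212 - 4339) = (206929/70)*(-5551) = -164094697/10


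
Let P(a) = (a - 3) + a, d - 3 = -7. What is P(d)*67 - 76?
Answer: -813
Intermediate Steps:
d = -4 (d = 3 - 7 = -4)
P(a) = -3 + 2*a (P(a) = (-3 + a) + a = -3 + 2*a)
P(d)*67 - 76 = (-3 + 2*(-4))*67 - 76 = (-3 - 8)*67 - 76 = -11*67 - 76 = -737 - 76 = -813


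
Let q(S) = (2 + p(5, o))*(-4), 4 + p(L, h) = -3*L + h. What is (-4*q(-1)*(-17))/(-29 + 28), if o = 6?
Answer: -2992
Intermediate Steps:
p(L, h) = -4 + h - 3*L (p(L, h) = -4 + (-3*L + h) = -4 + (h - 3*L) = -4 + h - 3*L)
q(S) = 44 (q(S) = (2 + (-4 + 6 - 3*5))*(-4) = (2 + (-4 + 6 - 15))*(-4) = (2 - 13)*(-4) = -11*(-4) = 44)
(-4*q(-1)*(-17))/(-29 + 28) = (-4*44*(-17))/(-29 + 28) = -176*(-17)/(-1) = 2992*(-1) = -2992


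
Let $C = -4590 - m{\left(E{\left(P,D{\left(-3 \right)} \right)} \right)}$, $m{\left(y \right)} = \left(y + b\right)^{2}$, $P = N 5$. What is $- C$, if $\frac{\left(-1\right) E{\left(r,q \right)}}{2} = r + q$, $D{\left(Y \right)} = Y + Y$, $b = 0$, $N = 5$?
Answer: $6034$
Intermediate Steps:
$P = 25$ ($P = 5 \cdot 5 = 25$)
$D{\left(Y \right)} = 2 Y$
$E{\left(r,q \right)} = - 2 q - 2 r$ ($E{\left(r,q \right)} = - 2 \left(r + q\right) = - 2 \left(q + r\right) = - 2 q - 2 r$)
$m{\left(y \right)} = y^{2}$ ($m{\left(y \right)} = \left(y + 0\right)^{2} = y^{2}$)
$C = -6034$ ($C = -4590 - \left(- 2 \cdot 2 \left(-3\right) - 50\right)^{2} = -4590 - \left(\left(-2\right) \left(-6\right) - 50\right)^{2} = -4590 - \left(12 - 50\right)^{2} = -4590 - \left(-38\right)^{2} = -4590 - 1444 = -6034$)
$- C = \left(-1\right) \left(-6034\right) = 6034$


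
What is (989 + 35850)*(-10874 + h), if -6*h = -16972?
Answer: -889146104/3 ≈ -2.9638e+8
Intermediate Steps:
h = 8486/3 (h = -1/6*(-16972) = 8486/3 ≈ 2828.7)
(989 + 35850)*(-10874 + h) = (989 + 35850)*(-10874 + 8486/3) = 36839*(-24136/3) = -889146104/3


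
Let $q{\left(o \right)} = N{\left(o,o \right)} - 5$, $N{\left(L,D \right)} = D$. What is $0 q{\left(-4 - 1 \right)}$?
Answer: $0$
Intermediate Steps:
$q{\left(o \right)} = -5 + o$ ($q{\left(o \right)} = o - 5 = -5 + o$)
$0 q{\left(-4 - 1 \right)} = 0 \left(-5 - 5\right) = 0 \left(-10\right) = 0$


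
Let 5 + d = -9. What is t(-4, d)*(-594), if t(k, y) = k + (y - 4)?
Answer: 13068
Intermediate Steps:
d = -14 (d = -5 - 9 = -14)
t(k, y) = -4 + k + y (t(k, y) = k + (-4 + y) = -4 + k + y)
t(-4, d)*(-594) = (-4 - 4 - 14)*(-594) = -22*(-594) = 13068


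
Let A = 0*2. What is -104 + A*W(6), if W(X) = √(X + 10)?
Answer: -104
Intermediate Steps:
W(X) = √(10 + X)
A = 0
-104 + A*W(6) = -104 + 0*√(10 + 6) = -104 + 0*√16 = -104 + 0*4 = -104 + 0 = -104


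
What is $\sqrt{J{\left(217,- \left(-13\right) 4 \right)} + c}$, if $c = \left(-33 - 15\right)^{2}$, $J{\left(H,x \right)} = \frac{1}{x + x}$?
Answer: $\frac{\sqrt{6230042}}{52} \approx 48.0$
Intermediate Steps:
$J{\left(H,x \right)} = \frac{1}{2 x}$
$c = 2304$ ($c = \left(-48\right)^{2} = 2304$)
$\sqrt{J{\left(217,- \left(-13\right) 4 \right)} + c} = \sqrt{\frac{1}{2 \left(- \left(-13\right) 4\right)} + 2304} = \sqrt{\frac{1}{2 \left(\left(-1\right) \left(-52\right)\right)} + 2304} = \sqrt{\frac{1}{2 \cdot 52} + 2304} = \sqrt{\frac{1}{2} \cdot \frac{1}{52} + 2304} = \sqrt{\frac{1}{104} + 2304} = \sqrt{\frac{239617}{104}} = \frac{\sqrt{6230042}}{52}$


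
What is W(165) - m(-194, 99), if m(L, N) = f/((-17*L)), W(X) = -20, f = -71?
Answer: -65889/3298 ≈ -19.978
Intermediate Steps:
m(L, N) = 71/(17*L) (m(L, N) = -71*(-1/(17*L)) = -(-71)/(17*L) = 71/(17*L))
W(165) - m(-194, 99) = -20 - 71/(17*(-194)) = -20 - 71*(-1)/(17*194) = -20 - 1*(-71/3298) = -20 + 71/3298 = -65889/3298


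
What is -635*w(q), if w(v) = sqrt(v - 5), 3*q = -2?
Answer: -635*I*sqrt(51)/3 ≈ -1511.6*I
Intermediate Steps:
q = -2/3 (q = (1/3)*(-2) = -2/3 ≈ -0.66667)
w(v) = sqrt(-5 + v)
-635*w(q) = -635*sqrt(-5 - 2/3) = -635*I*sqrt(51)/3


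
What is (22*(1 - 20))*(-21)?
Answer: 8778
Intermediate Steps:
(22*(1 - 20))*(-21) = (22*(-19))*(-21) = -418*(-21) = 8778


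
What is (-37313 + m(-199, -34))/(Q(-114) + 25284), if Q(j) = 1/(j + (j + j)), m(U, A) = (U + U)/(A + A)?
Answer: -216903753/147001159 ≈ -1.4755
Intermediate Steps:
m(U, A) = U/A (m(U, A) = (2*U)/((2*A)) = (2*U)*(1/(2*A)) = U/A)
Q(j) = 1/(3*j) (Q(j) = 1/(j + 2*j) = 1/(3*j))
(-37313 + m(-199, -34))/(Q(-114) + 25284) = (-37313 - 199/(-34))/((⅓)/(-114) + 25284) = (-37313 - 199*(-1/34))/((⅓)*(-1/114) + 25284) = (-37313 + 199/34)/(-1/342 + 25284) = -1268443/(34*8647127/342) = -1268443/34*342/8647127 = -216903753/147001159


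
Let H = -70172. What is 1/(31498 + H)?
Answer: -1/38674 ≈ -2.5857e-5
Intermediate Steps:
1/(31498 + H) = 1/(31498 - 70172) = 1/(-38674) = -1/38674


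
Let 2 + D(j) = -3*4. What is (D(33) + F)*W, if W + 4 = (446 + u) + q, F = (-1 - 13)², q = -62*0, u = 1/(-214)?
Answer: 8607417/107 ≈ 80443.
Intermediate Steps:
u = -1/214 ≈ -0.0046729
q = 0
D(j) = -14 (D(j) = -2 - 3*4 = -2 - 12 = -14)
F = 196 (F = (-14)² = 196)
W = 94587/214 (W = -4 + ((446 - 1/214) + 0) = -4 + (95443/214 + 0) = -4 + 95443/214 = 94587/214 ≈ 442.00)
(D(33) + F)*W = (-14 + 196)*(94587/214) = 182*(94587/214) = 8607417/107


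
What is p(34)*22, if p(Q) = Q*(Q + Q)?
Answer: 50864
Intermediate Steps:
p(Q) = 2*Q**2 (p(Q) = Q*(2*Q) = 2*Q**2)
p(34)*22 = (2*34**2)*22 = (2*1156)*22 = 2312*22 = 50864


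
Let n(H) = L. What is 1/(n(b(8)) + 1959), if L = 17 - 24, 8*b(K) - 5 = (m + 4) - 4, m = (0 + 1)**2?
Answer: 1/1952 ≈ 0.00051230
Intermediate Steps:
m = 1 (m = 1**2 = 1)
b(K) = 3/4 (b(K) = 5/8 + ((1 + 4) - 4)/8 = 5/8 + (5 - 4)/8 = 5/8 + (1/8)*1 = 5/8 + 1/8 = 3/4)
L = -7
n(H) = -7
1/(n(b(8)) + 1959) = 1/(-7 + 1959) = 1/1952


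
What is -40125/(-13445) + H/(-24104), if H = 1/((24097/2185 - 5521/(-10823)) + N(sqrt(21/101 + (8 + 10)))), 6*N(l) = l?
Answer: 94506525043278295202912265/31667084508105593374091473 + 24314781067175*sqrt(185739)/47106113065237029935428 ≈ 2.9844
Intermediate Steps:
N(l) = l/6
H = 1/(272865216/23648255 + sqrt(185739)/606) (H = 1/((24097/2185 - 5521/(-10823)) + sqrt(21/101 + (8 + 10))/6) = 1/((24097*(1/2185) - 5521*(-1/10823)) + sqrt(21*(1/101) + 18)/6) = 1/((24097/2185 + 5521/10823) + sqrt(21/101 + 18)/6) = 1/(272865216/23648255 + sqrt(1839/101)/6) = 1/(272865216/23648255 + (sqrt(185739)/101)/6) = 1/(272865216/23648255 + sqrt(185739)/606) ≈ 0.081635)
-40125/(-13445) + H/(-24104) = -40125/(-13445) + (7820776884820872960/89897162338238606747 - 1118479929090050*sqrt(185739)/89897162338238606747)/(-24104) = -40125*(-1/13445) + (7820776884820872960/89897162338238606747 - 1118479929090050*sqrt(185739)/89897162338238606747)*(-1/24104) = 8025/2689 + (-42504222200113440/11776528266309257483857 + 24314781067175*sqrt(185739)/47106113065237029935428) = 94506525043278295202912265/31667084508105593374091473 + 24314781067175*sqrt(185739)/47106113065237029935428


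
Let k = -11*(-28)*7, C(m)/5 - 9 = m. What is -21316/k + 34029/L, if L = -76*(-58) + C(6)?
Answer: -5548276/2416337 ≈ -2.2962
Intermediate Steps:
C(m) = 45 + 5*m
k = 2156 (k = 308*7 = 2156)
L = 4483 (L = -76*(-58) + (45 + 5*6) = 4408 + (45 + 30) = 4408 + 75 = 4483)
-21316/k + 34029/L = -21316/2156 + 34029/4483 = -21316*1/2156 + 34029*(1/4483) = -5329/539 + 34029/4483 = -5548276/2416337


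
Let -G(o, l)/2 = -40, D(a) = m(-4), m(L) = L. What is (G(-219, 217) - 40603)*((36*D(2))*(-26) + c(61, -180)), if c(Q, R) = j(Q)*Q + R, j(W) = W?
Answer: -295210055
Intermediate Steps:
D(a) = -4
G(o, l) = 80 (G(o, l) = -2*(-40) = 80)
c(Q, R) = R + Q² (c(Q, R) = Q*Q + R = Q² + R = R + Q²)
(G(-219, 217) - 40603)*((36*D(2))*(-26) + c(61, -180)) = (80 - 40603)*((36*(-4))*(-26) + (-180 + 61²)) = -40523*(-144*(-26) + (-180 + 3721)) = -40523*(3744 + 3541) = -40523*7285 = -295210055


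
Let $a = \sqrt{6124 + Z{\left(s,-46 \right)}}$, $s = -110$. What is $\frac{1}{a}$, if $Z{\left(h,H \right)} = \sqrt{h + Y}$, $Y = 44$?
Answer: $\frac{1}{\sqrt{6124 + i \sqrt{66}}} \approx 0.012779 - 8.48 \cdot 10^{-6} i$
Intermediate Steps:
$Z{\left(h,H \right)} = \sqrt{44 + h}$ ($Z{\left(h,H \right)} = \sqrt{h + 44} = \sqrt{44 + h}$)
$a = \sqrt{6124 + i \sqrt{66}}$ ($a = \sqrt{6124 + \sqrt{44 - 110}} = \sqrt{6124 + \sqrt{-66}} = \sqrt{6124 + i \sqrt{66}} \approx 78.256 + 0.0519 i$)
$\frac{1}{a} = \frac{1}{\sqrt{6124 + i \sqrt{66}}}$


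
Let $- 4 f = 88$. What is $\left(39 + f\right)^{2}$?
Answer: $289$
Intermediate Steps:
$f = -22$ ($f = \left(- \frac{1}{4}\right) 88 = -22$)
$\left(39 + f\right)^{2} = \left(39 - 22\right)^{2} = 17^{2} = 289$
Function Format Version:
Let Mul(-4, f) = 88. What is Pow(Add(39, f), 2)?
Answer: 289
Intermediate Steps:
f = -22 (f = Mul(Rational(-1, 4), 88) = -22)
Pow(Add(39, f), 2) = Pow(Add(39, -22), 2) = Pow(17, 2) = 289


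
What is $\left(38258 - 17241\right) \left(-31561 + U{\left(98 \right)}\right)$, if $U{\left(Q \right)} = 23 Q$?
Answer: $-615945219$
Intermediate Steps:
$\left(38258 - 17241\right) \left(-31561 + U{\left(98 \right)}\right) = \left(38258 - 17241\right) \left(-31561 + 23 \cdot 98\right) = 21017 \left(-31561 + 2254\right) = 21017 \left(-29307\right) = -615945219$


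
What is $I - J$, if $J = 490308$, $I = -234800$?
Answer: $-725108$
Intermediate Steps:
$I - J = -234800 - 490308 = -725108$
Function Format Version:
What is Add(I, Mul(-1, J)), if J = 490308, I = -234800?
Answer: -725108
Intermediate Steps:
Add(I, Mul(-1, J)) = Add(-234800, Mul(-1, 490308)) = Add(-234800, -490308) = -725108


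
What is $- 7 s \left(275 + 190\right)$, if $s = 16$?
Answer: $-52080$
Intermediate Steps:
$- 7 s \left(275 + 190\right) = \left(-7\right) 16 \left(275 + 190\right) = \left(-112\right) 465 = -52080$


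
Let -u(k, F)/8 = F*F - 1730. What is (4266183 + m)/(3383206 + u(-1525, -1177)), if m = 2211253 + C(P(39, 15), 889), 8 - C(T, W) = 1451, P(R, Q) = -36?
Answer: -6475993/7685586 ≈ -0.84262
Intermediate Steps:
C(T, W) = -1443 (C(T, W) = 8 - 1*1451 = 8 - 1451 = -1443)
u(k, F) = 13840 - 8*F² (u(k, F) = -8*(F*F - 1730) = -8*(F² - 1730) = -8*(-1730 + F²) = 13840 - 8*F²)
m = 2209810 (m = 2211253 - 1443 = 2209810)
(4266183 + m)/(3383206 + u(-1525, -1177)) = (4266183 + 2209810)/(3383206 + (13840 - 8*(-1177)²)) = 6475993/(3383206 + (13840 - 8*1385329)) = 6475993/(3383206 + (13840 - 11082632)) = 6475993/(3383206 - 11068792) = 6475993/(-7685586) = 6475993*(-1/7685586) = -6475993/7685586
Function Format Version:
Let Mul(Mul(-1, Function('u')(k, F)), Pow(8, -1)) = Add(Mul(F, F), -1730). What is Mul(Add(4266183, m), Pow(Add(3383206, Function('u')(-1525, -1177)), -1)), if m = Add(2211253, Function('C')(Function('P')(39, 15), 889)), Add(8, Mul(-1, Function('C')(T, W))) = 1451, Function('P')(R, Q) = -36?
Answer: Rational(-6475993, 7685586) ≈ -0.84262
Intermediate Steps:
Function('C')(T, W) = -1443 (Function('C')(T, W) = Add(8, Mul(-1, 1451)) = Add(8, -1451) = -1443)
Function('u')(k, F) = Add(13840, Mul(-8, Pow(F, 2))) (Function('u')(k, F) = Mul(-8, Add(Mul(F, F), -1730)) = Mul(-8, Add(Pow(F, 2), -1730)) = Mul(-8, Add(-1730, Pow(F, 2))) = Add(13840, Mul(-8, Pow(F, 2))))
m = 2209810 (m = Add(2211253, -1443) = 2209810)
Mul(Add(4266183, m), Pow(Add(3383206, Function('u')(-1525, -1177)), -1)) = Mul(Add(4266183, 2209810), Pow(Add(3383206, Add(13840, Mul(-8, Pow(-1177, 2)))), -1)) = Mul(6475993, Pow(Add(3383206, Add(13840, Mul(-8, 1385329))), -1)) = Mul(6475993, Pow(Add(3383206, Add(13840, -11082632)), -1)) = Mul(6475993, Pow(Add(3383206, -11068792), -1)) = Mul(6475993, Pow(-7685586, -1)) = Mul(6475993, Rational(-1, 7685586)) = Rational(-6475993, 7685586)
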